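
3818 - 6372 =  - 2554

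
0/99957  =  0 = 0.00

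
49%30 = 19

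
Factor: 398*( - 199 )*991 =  - 2^1 * 199^2*991^1 = -  78489182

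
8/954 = 4/477 = 0.01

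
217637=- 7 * ( - 31091 ) 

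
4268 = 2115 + 2153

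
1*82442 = 82442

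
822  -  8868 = -8046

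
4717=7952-3235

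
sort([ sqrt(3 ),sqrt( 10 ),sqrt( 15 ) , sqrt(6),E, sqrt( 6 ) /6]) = [ sqrt( 6) /6,sqrt(3 ), sqrt( 6), E,  sqrt(10) , sqrt(15 )]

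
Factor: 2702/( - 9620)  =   - 1351/4810 = -2^ ( - 1) * 5^( - 1 )*7^1*13^( - 1)*37^( - 1)*193^1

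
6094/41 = 148 + 26/41 = 148.63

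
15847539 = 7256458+8591081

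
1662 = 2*831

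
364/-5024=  - 1 + 1165/1256 = - 0.07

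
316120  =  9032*35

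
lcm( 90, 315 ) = 630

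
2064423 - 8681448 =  - 6617025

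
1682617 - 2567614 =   -  884997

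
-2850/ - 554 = 5  +  40/277=5.14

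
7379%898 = 195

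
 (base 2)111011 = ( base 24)2B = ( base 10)59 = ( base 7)113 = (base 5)214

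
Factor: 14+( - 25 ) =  - 11 = - 11^1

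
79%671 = 79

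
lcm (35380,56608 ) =283040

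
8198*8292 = 67977816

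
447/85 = 5+22/85 = 5.26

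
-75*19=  - 1425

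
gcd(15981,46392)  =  3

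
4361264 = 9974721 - 5613457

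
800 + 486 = 1286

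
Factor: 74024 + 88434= 162458= 2^1*29^1*2801^1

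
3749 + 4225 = 7974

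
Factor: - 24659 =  - 24659^1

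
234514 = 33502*7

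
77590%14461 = 5285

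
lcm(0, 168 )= 0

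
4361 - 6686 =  - 2325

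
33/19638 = 11/6546= 0.00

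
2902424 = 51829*56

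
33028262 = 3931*8402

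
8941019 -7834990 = 1106029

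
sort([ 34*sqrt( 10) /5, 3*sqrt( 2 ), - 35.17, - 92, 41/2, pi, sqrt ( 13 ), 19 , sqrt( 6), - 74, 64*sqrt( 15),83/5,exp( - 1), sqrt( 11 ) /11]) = [ - 92, - 74, - 35.17, sqrt( 11 ) /11 , exp( - 1), sqrt( 6),pi, sqrt( 13 ), 3*sqrt(2),83/5,19, 41/2,34*sqrt( 10) /5,  64 * sqrt( 15) ]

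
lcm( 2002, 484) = 44044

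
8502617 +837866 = 9340483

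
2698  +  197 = 2895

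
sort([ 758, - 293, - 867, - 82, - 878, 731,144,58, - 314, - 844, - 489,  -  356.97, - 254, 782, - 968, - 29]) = [ - 968,-878, - 867, - 844, - 489 ,  -  356.97,  -  314, - 293, - 254, - 82, - 29 , 58, 144, 731, 758, 782] 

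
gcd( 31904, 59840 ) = 32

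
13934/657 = 21  +  137/657 = 21.21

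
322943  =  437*739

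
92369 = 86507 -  - 5862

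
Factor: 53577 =3^2*5953^1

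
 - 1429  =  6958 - 8387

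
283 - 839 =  - 556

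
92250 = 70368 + 21882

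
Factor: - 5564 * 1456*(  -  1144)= 2^9 * 7^1*11^1 * 13^3*107^1 = 9267754496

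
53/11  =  53/11 =4.82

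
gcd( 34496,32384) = 704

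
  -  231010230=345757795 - 576768025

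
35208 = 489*72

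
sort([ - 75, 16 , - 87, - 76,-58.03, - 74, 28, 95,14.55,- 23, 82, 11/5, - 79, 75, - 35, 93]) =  [ -87,-79, - 76 , - 75 , - 74 ,  -  58.03 , - 35,- 23 , 11/5,14.55, 16, 28, 75, 82, 93, 95]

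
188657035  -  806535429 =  - 617878394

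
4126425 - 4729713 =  - 603288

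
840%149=95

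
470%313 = 157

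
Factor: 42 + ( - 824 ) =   -  782  =  -2^1*17^1 * 23^1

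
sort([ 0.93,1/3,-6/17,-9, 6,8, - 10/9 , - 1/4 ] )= [ -9,  -  10/9, - 6/17, - 1/4, 1/3,  0.93,6,8 ]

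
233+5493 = 5726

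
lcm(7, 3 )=21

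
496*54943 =27251728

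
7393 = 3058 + 4335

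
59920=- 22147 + 82067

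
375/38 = 375/38 = 9.87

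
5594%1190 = 834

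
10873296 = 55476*196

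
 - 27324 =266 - 27590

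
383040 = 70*5472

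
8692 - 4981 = 3711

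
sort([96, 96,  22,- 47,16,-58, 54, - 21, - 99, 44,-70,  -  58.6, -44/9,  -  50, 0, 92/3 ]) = [- 99, - 70, - 58.6 ,  -  58 ,-50, - 47,-21,  -  44/9, 0, 16, 22, 92/3, 44,54, 96 , 96] 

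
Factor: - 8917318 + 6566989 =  - 2350329 = -3^1*47^1*79^1*211^1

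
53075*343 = 18204725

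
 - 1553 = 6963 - 8516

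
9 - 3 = 6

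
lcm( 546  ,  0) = 0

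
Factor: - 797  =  -797^1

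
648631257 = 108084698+540546559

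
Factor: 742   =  2^1*7^1*53^1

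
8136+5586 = 13722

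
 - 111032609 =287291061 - 398323670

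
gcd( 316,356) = 4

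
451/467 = 451/467=0.97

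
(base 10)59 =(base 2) 111011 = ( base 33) 1q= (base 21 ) 2h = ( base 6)135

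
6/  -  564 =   -  1 + 93/94 = -  0.01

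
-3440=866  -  4306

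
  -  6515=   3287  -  9802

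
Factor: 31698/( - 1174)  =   - 27 = - 3^3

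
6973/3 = 6973/3 = 2324.33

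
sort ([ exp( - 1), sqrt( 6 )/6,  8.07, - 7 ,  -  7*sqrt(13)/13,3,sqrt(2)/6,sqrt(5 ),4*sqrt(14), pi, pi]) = [ - 7,-7 * sqrt( 13)/13  ,  sqrt( 2)/6,exp( - 1), sqrt( 6)/6,sqrt( 5),  3, pi,pi,  8.07, 4 * sqrt(14) ] 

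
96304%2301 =1963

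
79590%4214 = 3738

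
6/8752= 3/4376 = 0.00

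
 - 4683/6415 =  - 1  +  1732/6415 = - 0.73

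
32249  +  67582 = 99831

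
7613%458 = 285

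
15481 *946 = 14645026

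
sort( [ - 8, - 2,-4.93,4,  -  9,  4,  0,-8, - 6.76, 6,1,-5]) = [ - 9, - 8, - 8,  -  6.76,-5,- 4.93,-2, 0, 1,4,4,6 ]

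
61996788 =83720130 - 21723342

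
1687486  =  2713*622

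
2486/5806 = 1243/2903 = 0.43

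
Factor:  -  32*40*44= - 56320 = -2^10*5^1*11^1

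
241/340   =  241/340 = 0.71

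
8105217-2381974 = 5723243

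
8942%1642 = 732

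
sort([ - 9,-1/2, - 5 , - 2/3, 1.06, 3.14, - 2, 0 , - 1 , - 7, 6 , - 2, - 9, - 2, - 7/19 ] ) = [ - 9, - 9, - 7, - 5, - 2, - 2, - 2, - 1, - 2/3,  -  1/2,-7/19, 0, 1.06, 3.14, 6 ] 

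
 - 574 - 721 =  - 1295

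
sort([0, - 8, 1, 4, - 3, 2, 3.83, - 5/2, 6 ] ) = [ - 8, - 3, - 5/2, 0, 1, 2, 3.83,4,6 ]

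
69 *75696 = 5223024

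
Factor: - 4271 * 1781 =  - 13^1*137^1*4271^1=   - 7606651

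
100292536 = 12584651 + 87707885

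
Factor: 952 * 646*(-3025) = -2^4*5^2*7^1*11^2*17^2*19^1 = -  1860350800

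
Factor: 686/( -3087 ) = - 2^1*3^( -2) = - 2/9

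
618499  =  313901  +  304598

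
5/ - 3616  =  -1 + 3611/3616 = -  0.00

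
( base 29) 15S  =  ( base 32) VM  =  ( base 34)ts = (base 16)3f6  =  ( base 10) 1014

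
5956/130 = 2978/65 = 45.82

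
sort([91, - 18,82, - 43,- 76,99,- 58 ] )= [-76, - 58, - 43 , - 18, 82, 91, 99]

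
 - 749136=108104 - 857240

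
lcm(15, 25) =75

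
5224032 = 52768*99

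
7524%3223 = 1078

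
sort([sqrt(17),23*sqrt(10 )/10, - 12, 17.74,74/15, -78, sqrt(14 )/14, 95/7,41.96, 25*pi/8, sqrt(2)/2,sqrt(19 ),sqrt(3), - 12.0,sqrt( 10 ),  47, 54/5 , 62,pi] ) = [-78, - 12, - 12.0 , sqrt( 14) /14,sqrt( 2 ) /2,  sqrt(3),pi,sqrt(10),sqrt(17 ),sqrt( 19),74/15, 23*sqrt(10)/10,  25 *pi/8,  54/5,95/7, 17.74,41.96,47,62] 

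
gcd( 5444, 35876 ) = 4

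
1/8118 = 1/8118 = 0.00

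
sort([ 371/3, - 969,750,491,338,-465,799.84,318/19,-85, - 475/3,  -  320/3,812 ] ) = [ - 969, - 465, - 475/3, - 320/3, - 85,318/19,371/3, 338,491,  750, 799.84, 812] 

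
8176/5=8176/5 = 1635.20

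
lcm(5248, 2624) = 5248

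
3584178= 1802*1989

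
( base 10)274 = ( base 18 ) f4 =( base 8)422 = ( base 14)158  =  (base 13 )181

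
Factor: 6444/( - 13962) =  - 6/13 = - 2^1*3^1*13^(-1 ) 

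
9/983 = 9/983 = 0.01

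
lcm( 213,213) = 213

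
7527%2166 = 1029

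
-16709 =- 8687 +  - 8022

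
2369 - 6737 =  - 4368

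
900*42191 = 37971900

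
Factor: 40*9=360 = 2^3 * 3^2*5^1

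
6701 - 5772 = 929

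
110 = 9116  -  9006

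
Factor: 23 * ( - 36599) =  -841777 = - 23^1*  36599^1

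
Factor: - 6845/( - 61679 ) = 185/1667 = 5^1*37^1*1667^( - 1 ) 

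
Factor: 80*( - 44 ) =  - 2^6*5^1 *11^1 = - 3520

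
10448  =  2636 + 7812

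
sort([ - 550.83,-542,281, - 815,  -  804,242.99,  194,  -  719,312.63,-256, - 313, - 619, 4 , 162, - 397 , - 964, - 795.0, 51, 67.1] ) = [ - 964,-815, - 804, - 795.0, - 719, - 619, - 550.83  , - 542, -397, - 313,-256, 4 , 51,67.1, 162, 194, 242.99, 281,312.63]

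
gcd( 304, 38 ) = 38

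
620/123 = 5 +5/123 = 5.04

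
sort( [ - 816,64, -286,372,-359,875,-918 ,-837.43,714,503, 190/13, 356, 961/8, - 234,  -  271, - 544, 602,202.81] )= [ - 918,-837.43, - 816,  -  544, - 359, - 286, -271, - 234,190/13,64, 961/8,  202.81,356,372, 503, 602,714, 875 ]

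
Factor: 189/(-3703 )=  - 27/529 = - 3^3*23^(-2 ) 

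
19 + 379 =398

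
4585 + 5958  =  10543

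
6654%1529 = 538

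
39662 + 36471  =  76133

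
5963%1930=173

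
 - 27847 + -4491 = - 32338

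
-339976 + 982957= 642981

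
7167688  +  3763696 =10931384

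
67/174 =67/174  =  0.39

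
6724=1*6724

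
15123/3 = 5041 = 5041.00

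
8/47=8/47  =  0.17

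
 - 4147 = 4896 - 9043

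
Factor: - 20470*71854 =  - 1470851380 = - 2^2*5^1*23^1 * 37^1*89^1*971^1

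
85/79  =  85/79= 1.08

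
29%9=2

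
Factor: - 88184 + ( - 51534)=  - 139718 = -2^1*69859^1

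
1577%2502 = 1577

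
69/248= 69/248 = 0.28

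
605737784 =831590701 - 225852917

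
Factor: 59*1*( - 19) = - 1121= - 19^1*  59^1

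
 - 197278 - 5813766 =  - 6011044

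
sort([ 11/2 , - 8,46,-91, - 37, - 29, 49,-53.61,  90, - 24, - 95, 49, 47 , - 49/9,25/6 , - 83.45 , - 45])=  [ - 95, - 91, - 83.45 , -53.61, -45 ,-37,-29, - 24, - 8,-49/9 , 25/6, 11/2, 46,47,49,49, 90 ]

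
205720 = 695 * 296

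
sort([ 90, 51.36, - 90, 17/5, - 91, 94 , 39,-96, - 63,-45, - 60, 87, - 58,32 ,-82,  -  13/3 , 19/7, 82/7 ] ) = [-96,-91, - 90, - 82,  -  63, - 60, - 58, - 45,  -  13/3, 19/7,17/5 , 82/7, 32, 39,51.36, 87, 90, 94]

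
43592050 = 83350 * 523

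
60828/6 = 10138 = 10138.00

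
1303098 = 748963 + 554135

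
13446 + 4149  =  17595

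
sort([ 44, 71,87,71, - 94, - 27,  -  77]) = [ - 94 , - 77, - 27, 44,71,71,87 ]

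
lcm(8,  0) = 0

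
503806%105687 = 81058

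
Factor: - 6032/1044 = - 2^2 *3^( - 2) * 13^1 = - 52/9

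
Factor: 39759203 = 11^1 * 23^1*29^1*5419^1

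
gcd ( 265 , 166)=1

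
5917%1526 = 1339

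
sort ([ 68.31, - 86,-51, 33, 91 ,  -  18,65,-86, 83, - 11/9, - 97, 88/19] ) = [ - 97, -86, - 86,  -  51, - 18, - 11/9, 88/19, 33, 65  ,  68.31,83,91]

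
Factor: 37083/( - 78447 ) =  - 12361/26149 = - 47^1 * 79^(-1) * 263^1 * 331^( - 1)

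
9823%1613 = 145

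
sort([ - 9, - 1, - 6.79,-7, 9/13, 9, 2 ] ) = [ - 9,  -  7,  -  6.79,-1, 9/13, 2,9 ] 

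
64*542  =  34688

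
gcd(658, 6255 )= 1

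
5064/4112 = 633/514 =1.23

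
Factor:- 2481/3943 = - 3^1*827^1* 3943^(  -  1)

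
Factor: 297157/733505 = 5^( - 1)*7^1*42451^1*146701^( - 1 ) 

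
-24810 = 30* ( -827)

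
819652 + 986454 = 1806106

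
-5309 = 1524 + -6833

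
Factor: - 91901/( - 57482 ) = 2^(-1)* 29^1 * 41^( - 1)*701^ ( - 1)  *3169^1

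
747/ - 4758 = -1+1337/1586 = - 0.16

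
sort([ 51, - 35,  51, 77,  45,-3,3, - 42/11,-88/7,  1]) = [ - 35, - 88/7,  -  42/11 , - 3,  1,3, 45,51, 51 , 77] 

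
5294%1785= 1724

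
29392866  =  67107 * 438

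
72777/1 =72777=72777.00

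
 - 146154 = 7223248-7369402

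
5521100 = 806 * 6850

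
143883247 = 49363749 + 94519498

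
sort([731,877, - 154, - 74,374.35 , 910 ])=[  -  154, - 74 , 374.35,731,877,910]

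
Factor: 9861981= 3^1*3287327^1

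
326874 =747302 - 420428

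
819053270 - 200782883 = 618270387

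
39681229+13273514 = 52954743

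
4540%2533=2007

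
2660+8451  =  11111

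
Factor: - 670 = - 2^1*5^1*67^1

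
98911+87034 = 185945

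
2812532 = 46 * 61142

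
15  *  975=14625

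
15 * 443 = 6645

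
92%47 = 45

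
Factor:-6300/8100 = - 7/9 = - 3^( - 2 )*7^1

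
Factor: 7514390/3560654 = 5^1*13^1*101^( - 1)*17627^( - 1)*57803^1 =3757195/1780327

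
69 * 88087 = 6078003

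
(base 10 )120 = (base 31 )3R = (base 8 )170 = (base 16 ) 78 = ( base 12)A0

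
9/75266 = 9/75266 = 0.00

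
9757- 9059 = 698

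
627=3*209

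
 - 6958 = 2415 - 9373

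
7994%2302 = 1088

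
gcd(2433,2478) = 3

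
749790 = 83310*9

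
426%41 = 16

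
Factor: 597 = 3^1*199^1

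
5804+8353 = 14157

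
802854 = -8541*(- 94)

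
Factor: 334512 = 2^4*3^2*23^1*101^1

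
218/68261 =218/68261 = 0.00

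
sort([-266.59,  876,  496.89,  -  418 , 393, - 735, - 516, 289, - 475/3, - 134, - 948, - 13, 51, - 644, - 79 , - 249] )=[ - 948, - 735, - 644, - 516, - 418 ,-266.59, - 249,-475/3,-134, - 79, - 13, 51,289,  393, 496.89 , 876 ] 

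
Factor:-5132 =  -2^2*1283^1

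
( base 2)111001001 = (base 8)711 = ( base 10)457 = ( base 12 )321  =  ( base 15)207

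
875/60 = 14 + 7/12 =14.58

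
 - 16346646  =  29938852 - 46285498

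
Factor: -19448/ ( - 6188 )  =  2^1*7^(  -  1 )*11^1 = 22/7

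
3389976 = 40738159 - 37348183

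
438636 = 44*9969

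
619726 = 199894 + 419832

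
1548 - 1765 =-217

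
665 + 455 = 1120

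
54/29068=27/14534 = 0.00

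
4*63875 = 255500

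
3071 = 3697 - 626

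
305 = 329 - 24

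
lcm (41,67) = 2747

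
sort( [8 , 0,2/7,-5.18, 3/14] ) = [-5.18,0,3/14,2/7, 8 ] 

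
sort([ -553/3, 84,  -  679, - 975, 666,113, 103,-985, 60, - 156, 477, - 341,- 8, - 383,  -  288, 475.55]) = [ - 985, - 975,-679,-383,-341, - 288,-553/3, - 156, - 8, 60,  84, 103, 113, 475.55, 477, 666 ]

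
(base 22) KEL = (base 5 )310014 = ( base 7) 41116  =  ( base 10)10009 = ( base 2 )10011100011001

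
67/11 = 67/11 = 6.09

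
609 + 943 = 1552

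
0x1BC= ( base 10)444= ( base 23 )j7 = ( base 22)K4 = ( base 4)12330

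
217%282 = 217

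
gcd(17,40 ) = 1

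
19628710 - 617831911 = -598203201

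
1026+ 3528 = 4554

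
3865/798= 3865/798=4.84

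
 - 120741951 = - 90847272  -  29894679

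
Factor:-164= - 2^2*41^1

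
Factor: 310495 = 5^1*62099^1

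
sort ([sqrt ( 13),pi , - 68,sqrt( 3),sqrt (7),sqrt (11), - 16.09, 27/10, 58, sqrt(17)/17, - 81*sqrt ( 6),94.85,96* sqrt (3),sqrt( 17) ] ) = [- 81*sqrt (6 ), - 68, - 16.09, sqrt(17 )/17,sqrt( 3), sqrt( 7), 27/10,pi, sqrt( 11 ),sqrt(13),sqrt (17),58,94.85,96*sqrt ( 3)]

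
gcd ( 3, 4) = 1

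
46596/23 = 46596/23=2025.91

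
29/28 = 1  +  1/28 = 1.04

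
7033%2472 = 2089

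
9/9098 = 9/9098 = 0.00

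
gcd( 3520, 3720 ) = 40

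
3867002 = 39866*97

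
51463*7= 360241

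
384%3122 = 384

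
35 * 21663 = 758205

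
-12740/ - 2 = 6370/1 = 6370.00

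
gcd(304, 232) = 8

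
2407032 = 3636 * 662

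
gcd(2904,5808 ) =2904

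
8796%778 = 238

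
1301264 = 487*2672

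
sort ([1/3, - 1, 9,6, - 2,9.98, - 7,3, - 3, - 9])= [ - 9,  -  7, - 3 ,-2, - 1,  1/3 , 3, 6,9, 9.98]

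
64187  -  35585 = 28602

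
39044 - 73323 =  - 34279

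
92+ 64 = 156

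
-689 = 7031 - 7720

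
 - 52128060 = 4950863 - 57078923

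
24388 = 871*28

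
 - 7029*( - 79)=555291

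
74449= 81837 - 7388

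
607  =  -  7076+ 7683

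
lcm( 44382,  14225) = 1109550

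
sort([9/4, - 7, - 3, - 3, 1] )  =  [ - 7, - 3, - 3,1,9/4]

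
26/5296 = 13/2648= 0.00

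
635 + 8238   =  8873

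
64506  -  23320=41186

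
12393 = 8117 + 4276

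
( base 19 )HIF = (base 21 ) ef5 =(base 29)7KR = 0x195E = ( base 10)6494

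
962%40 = 2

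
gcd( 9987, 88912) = 1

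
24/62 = 12/31 = 0.39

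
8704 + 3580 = 12284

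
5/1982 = 5/1982 = 0.00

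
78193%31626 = 14941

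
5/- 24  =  -5/24 = - 0.21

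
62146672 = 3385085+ 58761587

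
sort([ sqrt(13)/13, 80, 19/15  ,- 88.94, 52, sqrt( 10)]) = [ - 88.94, sqrt(  13) /13 , 19/15,sqrt( 10),52, 80] 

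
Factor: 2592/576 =2^ ( - 1)*3^2=9/2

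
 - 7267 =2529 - 9796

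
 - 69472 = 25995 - 95467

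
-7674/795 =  - 2558/265 = - 9.65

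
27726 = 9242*3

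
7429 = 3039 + 4390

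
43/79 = 43/79 =0.54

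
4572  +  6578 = 11150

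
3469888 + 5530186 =9000074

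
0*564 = 0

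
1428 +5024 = 6452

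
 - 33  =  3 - 36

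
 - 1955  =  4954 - 6909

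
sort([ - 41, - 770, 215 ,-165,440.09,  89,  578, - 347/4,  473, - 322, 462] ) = [-770, - 322, - 165, - 347/4,- 41 , 89,215,440.09,  462,  473,578 ]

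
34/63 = 34/63 = 0.54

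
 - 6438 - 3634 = - 10072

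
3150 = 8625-5475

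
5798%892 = 446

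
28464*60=1707840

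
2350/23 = 102+4/23 = 102.17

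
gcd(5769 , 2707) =1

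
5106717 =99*51583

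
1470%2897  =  1470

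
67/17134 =67/17134  =  0.00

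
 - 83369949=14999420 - 98369369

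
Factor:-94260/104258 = - 2^1*3^1*5^1*7^(-1)*11^( - 1 )*677^(-1 )*1571^1 = -47130/52129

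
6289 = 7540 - 1251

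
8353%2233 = 1654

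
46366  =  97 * 478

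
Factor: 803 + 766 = 3^1*523^1= 1569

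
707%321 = 65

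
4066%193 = 13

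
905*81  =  73305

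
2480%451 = 225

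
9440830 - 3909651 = 5531179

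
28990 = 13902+15088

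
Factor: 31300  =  2^2 * 5^2*313^1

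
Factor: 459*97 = 44523 = 3^3*17^1 * 97^1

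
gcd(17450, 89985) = 5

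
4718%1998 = 722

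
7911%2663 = 2585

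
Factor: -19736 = -2^3*2467^1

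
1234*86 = 106124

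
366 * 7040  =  2576640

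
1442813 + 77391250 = 78834063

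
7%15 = 7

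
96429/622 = 96429/622 = 155.03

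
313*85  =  26605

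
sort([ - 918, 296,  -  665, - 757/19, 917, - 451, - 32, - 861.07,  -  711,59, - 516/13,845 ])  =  [ - 918, - 861.07,-711  , - 665,- 451,  -  757/19, - 516/13, - 32, 59,296,845, 917] 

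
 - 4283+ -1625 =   -  5908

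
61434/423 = 145 +11/47 = 145.23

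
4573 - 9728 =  - 5155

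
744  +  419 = 1163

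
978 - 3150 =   -  2172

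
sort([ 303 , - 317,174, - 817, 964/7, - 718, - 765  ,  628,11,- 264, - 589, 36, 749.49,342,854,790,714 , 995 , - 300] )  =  [ - 817,-765,-718, - 589, - 317,  -  300, - 264,11,36,964/7,174,303, 342,628,714,749.49,790,854 , 995 ]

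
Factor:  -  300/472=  - 75/118 = - 2^(-1)*3^1 * 5^2 * 59^( -1)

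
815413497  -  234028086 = 581385411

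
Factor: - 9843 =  - 3^1 * 17^1*193^1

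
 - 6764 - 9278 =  - 16042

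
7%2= 1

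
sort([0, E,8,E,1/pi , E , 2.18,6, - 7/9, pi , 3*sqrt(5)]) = [ - 7/9 , 0,1/pi , 2.18, E,E,E,  pi,6,3*sqrt (5 ), 8 ] 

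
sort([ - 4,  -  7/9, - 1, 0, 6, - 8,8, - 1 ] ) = [- 8, - 4, - 1, -1, - 7/9, 0,6,8 ] 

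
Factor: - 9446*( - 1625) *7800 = 119728050000  =  2^4*3^1* 5^5 *13^2 * 4723^1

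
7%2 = 1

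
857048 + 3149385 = 4006433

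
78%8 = 6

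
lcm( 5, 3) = 15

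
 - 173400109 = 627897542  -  801297651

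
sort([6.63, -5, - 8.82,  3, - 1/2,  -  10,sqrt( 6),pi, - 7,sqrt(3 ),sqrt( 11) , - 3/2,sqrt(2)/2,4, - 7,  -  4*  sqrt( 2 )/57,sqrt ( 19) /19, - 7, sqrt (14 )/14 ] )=[ - 10, - 8.82, - 7, - 7, - 7, - 5, - 3/2, - 1/2,  -  4*sqrt( 2 ) /57,sqrt( 19 ) /19,sqrt(14 ) /14, sqrt( 2 )/2, sqrt(3 ),sqrt( 6),3,pi, sqrt( 11),4,6.63] 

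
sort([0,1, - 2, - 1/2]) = [-2,  -  1/2, 0, 1 ]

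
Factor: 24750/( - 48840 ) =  - 2^ ( - 2 )*3^1*5^2*  37^( - 1 ) = - 75/148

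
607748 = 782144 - 174396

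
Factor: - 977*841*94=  - 77235758 = -2^1*29^2 * 47^1 * 977^1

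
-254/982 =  - 1 + 364/491 = -0.26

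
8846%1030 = 606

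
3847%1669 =509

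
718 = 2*359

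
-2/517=-2/517= - 0.00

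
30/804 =5/134 = 0.04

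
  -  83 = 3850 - 3933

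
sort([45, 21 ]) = [21,  45 ]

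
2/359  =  2/359 = 0.01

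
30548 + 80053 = 110601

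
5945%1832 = 449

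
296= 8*37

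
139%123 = 16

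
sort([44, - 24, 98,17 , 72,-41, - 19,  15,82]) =[ - 41, -24 , - 19,  15,  17,  44, 72 , 82,98 ]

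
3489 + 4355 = 7844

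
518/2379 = 518/2379 = 0.22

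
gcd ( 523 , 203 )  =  1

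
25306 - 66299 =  - 40993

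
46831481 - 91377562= - 44546081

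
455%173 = 109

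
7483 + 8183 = 15666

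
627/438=209/146=1.43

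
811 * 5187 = 4206657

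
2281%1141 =1140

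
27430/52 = 1055/2 =527.50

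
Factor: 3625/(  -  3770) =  - 25/26 = -2^( - 1)*5^2*13^( - 1)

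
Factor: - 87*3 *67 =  - 3^2*29^1*67^1 = - 17487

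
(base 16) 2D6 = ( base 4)23112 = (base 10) 726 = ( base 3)222220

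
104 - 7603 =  - 7499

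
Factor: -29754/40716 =-2^(-1 )*13^(-1 )*19^1 = - 19/26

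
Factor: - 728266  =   - 2^1*7^1*11^1*4729^1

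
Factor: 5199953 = 11^1*463^1*1021^1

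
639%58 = 1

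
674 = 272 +402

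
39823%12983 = 874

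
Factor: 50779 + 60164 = 3^3*7^1 * 587^1  =  110943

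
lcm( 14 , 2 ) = 14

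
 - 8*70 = - 560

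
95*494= 46930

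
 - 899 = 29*( - 31 )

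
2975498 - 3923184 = - 947686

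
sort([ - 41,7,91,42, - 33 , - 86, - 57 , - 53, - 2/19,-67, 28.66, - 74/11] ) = [ - 86, - 67, - 57,- 53, - 41, - 33, - 74/11,-2/19,  7,  28.66 , 42 , 91 ] 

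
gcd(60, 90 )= 30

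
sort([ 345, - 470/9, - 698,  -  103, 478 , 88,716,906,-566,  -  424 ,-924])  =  [ - 924, -698,  -  566,-424, - 103, - 470/9,88, 345, 478,716, 906 ]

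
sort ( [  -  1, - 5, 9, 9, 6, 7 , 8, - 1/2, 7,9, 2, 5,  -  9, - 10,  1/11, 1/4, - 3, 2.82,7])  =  [ - 10 , - 9,- 5, - 3, - 1, - 1/2,1/11 , 1/4, 2,2.82,5, 6,7,7, 7, 8, 9 , 9, 9 ] 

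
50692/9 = 50692/9 = 5632.44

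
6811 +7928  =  14739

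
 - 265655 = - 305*871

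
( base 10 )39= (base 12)33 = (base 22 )1H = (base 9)43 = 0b100111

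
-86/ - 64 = 43/32 = 1.34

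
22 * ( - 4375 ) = -96250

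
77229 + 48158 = 125387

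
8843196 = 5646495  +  3196701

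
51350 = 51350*1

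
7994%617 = 590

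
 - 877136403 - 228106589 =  - 1105242992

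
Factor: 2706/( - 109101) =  - 2^1 * 11^1*887^ (  -  1) = - 22/887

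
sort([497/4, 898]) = [497/4,898]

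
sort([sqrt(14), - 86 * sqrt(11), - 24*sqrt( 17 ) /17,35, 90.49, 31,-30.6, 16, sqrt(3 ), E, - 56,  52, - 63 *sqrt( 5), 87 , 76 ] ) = [-86*sqrt(11), - 63 * sqrt(5),  -  56,-30.6, - 24*sqrt( 17)/17, sqrt(3),E, sqrt(14), 16,31, 35, 52,  76  ,  87, 90.49 ]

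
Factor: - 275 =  - 5^2*11^1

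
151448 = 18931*8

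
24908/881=28 + 240/881 = 28.27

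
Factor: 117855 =3^5*5^1*97^1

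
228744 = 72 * 3177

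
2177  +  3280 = 5457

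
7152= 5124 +2028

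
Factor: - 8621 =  - 37^1*233^1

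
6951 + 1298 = 8249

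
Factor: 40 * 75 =3000 = 2^3*3^1*5^3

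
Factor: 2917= 2917^1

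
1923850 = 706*2725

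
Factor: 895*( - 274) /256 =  - 2^( - 7 )*5^1*137^1 * 179^1 = - 122615/128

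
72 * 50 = 3600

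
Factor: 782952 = 2^3*3^1*17^1 * 19^1 * 101^1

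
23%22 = 1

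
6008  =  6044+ - 36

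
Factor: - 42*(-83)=2^1*3^1*7^1*83^1 = 3486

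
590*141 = 83190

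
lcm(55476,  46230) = 277380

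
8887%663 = 268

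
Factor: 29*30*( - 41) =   -  35670 =- 2^1*3^1*5^1*29^1*41^1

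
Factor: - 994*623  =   - 619262=   - 2^1*7^2*71^1 * 89^1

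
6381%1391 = 817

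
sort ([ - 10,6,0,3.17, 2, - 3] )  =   [ - 10, - 3,0,2,3.17,  6] 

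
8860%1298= 1072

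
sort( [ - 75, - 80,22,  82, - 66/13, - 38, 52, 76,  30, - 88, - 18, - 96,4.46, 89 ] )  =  [ - 96, - 88 , - 80, - 75,-38, - 18, - 66/13,4.46, 22,30,52,  76,82,89]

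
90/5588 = 45/2794 = 0.02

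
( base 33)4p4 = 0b1010001000001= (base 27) 731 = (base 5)131220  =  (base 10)5185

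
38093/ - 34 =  - 38093/34 = -1120.38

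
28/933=28/933 = 0.03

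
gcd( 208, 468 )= 52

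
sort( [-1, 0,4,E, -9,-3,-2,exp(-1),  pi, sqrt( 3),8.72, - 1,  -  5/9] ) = [ - 9,  -  3,-2, - 1, - 1,-5/9,0, exp(-1) , sqrt(3),E,pi,4,  8.72 ]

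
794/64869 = 794/64869=0.01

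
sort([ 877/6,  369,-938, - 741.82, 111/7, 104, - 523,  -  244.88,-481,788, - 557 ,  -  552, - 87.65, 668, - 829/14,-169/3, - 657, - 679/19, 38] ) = [ - 938,-741.82, - 657, - 557, -552, - 523,-481, - 244.88 ,  -  87.65,  -  829/14, - 169/3 , - 679/19, 111/7,  38, 104,877/6, 369, 668, 788] 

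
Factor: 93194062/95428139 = 2^1*13^1*173^1*6599^(-1) * 14461^(-1) * 20719^1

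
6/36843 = 2/12281= 0.00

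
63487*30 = 1904610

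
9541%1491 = 595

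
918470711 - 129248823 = 789221888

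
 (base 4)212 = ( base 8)46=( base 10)38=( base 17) 24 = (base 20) 1I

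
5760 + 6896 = 12656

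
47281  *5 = 236405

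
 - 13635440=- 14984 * 910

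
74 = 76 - 2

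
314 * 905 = 284170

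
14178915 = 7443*1905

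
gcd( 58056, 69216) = 24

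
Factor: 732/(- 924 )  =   - 61/77 = -7^(-1)*11^( -1 )*61^1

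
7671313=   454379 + 7216934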